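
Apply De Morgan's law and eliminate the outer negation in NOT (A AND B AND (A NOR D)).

NOT A OR NOT B OR NOT (A NOR D)
De Morgan's: NOT(AND of terms) = OR of negations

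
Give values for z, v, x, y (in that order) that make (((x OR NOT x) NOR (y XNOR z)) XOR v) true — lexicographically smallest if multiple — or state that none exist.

z=0, v=1, x=0, y=0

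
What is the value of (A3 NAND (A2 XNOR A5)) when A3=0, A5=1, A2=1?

Substituting: (0 NAND (1 XNOR 1))
= 1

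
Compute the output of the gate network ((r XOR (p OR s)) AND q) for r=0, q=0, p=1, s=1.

Substituting: ((0 XOR (1 OR 1)) AND 0)
= 0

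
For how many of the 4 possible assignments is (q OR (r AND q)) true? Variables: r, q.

Satisfying assignments: (0,1), (1,1)
Count: 2 out of 4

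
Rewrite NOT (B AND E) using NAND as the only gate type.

(((B NAND E) NAND (B NAND E)) NAND ((B NAND E) NAND (B NAND E)))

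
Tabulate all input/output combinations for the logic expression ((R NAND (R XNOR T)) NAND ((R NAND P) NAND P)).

P | T | R | Output
------------------
0 | 0 | 0 | 0
0 | 0 | 1 | 0
0 | 1 | 0 | 0
0 | 1 | 1 | 1
1 | 0 | 0 | 1
1 | 0 | 1 | 0
1 | 1 | 0 | 1
1 | 1 | 1 | 1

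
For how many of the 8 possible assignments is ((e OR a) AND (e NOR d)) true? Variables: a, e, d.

Satisfying assignments: (1,0,0)
Count: 1 out of 8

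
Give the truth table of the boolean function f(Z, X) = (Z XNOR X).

Z | X | Output
--------------
0 | 0 | 1
0 | 1 | 0
1 | 0 | 0
1 | 1 | 1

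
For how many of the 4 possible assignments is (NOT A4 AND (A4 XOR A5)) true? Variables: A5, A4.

Satisfying assignments: (1,0)
Count: 1 out of 4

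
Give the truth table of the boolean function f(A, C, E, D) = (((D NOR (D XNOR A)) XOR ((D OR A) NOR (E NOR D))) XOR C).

A | C | E | D | Output
----------------------
0 | 0 | 0 | 0 | 0
0 | 0 | 0 | 1 | 0
0 | 0 | 1 | 0 | 1
0 | 0 | 1 | 1 | 0
0 | 1 | 0 | 0 | 1
0 | 1 | 0 | 1 | 1
0 | 1 | 1 | 0 | 0
0 | 1 | 1 | 1 | 1
1 | 0 | 0 | 0 | 1
1 | 0 | 0 | 1 | 0
1 | 0 | 1 | 0 | 1
1 | 0 | 1 | 1 | 0
1 | 1 | 0 | 0 | 0
1 | 1 | 0 | 1 | 1
1 | 1 | 1 | 0 | 0
1 | 1 | 1 | 1 | 1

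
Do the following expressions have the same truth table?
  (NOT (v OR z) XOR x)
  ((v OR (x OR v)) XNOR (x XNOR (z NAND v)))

No. Counterexample: with z=0, x=1, v=0, Expression 1 = 0 but Expression 2 = 1.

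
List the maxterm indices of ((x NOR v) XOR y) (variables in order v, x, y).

ΠM(1, 2, 4, 6) = (v OR x OR NOT y) AND (v OR NOT x OR y) AND (NOT v OR x OR y) AND (NOT v OR NOT x OR y)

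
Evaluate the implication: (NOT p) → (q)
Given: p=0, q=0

Antecedent (NOT p) = 1; consequent (q) = 0.
1 → 0 = 0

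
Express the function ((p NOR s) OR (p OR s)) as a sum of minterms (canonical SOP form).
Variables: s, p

Σm(0, 1, 2, 3) = (NOT s AND NOT p) OR (NOT s AND p) OR (s AND NOT p) OR (s AND p)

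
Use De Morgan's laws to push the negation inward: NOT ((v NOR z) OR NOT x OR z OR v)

NOT (v NOR z) AND x AND NOT z AND NOT v
De Morgan's: NOT(OR of terms) = AND of negations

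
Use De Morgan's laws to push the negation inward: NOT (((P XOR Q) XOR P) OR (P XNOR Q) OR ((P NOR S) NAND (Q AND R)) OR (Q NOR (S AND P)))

NOT ((P XOR Q) XOR P) AND NOT (P XNOR Q) AND NOT ((P NOR S) NAND (Q AND R)) AND NOT (Q NOR (S AND P))
De Morgan's: NOT(OR of terms) = AND of negations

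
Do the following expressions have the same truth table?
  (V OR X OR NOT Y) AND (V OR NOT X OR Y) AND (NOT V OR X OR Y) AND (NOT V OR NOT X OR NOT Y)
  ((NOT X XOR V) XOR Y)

Yes, they are equivalent — the two output columns agree on all 8 assignments:
V | X | Y | Expression 1 | Expression 2
---------------------------------------
0 | 0 | 0 | 1 | 1
0 | 0 | 1 | 0 | 0
0 | 1 | 0 | 0 | 0
0 | 1 | 1 | 1 | 1
1 | 0 | 0 | 0 | 0
1 | 0 | 1 | 1 | 1
1 | 1 | 0 | 1 | 1
1 | 1 | 1 | 0 | 0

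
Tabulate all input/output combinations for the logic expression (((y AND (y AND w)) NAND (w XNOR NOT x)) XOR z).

x | y | z | w | Output
----------------------
0 | 0 | 0 | 0 | 1
0 | 0 | 0 | 1 | 1
0 | 0 | 1 | 0 | 0
0 | 0 | 1 | 1 | 0
0 | 1 | 0 | 0 | 1
0 | 1 | 0 | 1 | 0
0 | 1 | 1 | 0 | 0
0 | 1 | 1 | 1 | 1
1 | 0 | 0 | 0 | 1
1 | 0 | 0 | 1 | 1
1 | 0 | 1 | 0 | 0
1 | 0 | 1 | 1 | 0
1 | 1 | 0 | 0 | 1
1 | 1 | 0 | 1 | 1
1 | 1 | 1 | 0 | 0
1 | 1 | 1 | 1 | 0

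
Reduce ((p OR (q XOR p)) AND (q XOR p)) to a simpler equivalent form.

By absorption (E AND (E OR v) = E):
= (q XOR p)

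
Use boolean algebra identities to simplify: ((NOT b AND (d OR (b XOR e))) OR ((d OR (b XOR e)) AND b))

By distribution ((E AND v) OR (E AND NOT v) = E):
= (d OR (b XOR e))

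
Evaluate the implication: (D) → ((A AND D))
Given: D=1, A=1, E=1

Antecedent (D) = 1; consequent ((A AND D)) = 1.
1 → 1 = 1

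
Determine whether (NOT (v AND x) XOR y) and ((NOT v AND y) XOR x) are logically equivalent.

No. Counterexample: with y=0, x=0, v=0, Expression 1 = 1 but Expression 2 = 0.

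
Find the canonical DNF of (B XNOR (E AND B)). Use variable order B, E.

(NOT B AND NOT E) OR (NOT B AND E) OR (B AND E)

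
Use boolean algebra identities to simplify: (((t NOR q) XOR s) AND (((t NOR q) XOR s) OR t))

By absorption (E AND (E OR v) = E):
= ((t NOR q) XOR s)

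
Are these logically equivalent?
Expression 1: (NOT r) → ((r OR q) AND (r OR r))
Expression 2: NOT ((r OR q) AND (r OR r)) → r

Yes, Contrapositive is always equivalent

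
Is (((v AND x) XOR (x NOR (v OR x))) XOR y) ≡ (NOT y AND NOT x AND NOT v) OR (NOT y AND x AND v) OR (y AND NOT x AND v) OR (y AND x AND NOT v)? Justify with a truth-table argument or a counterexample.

Yes, they are equivalent — the two output columns agree on all 8 assignments:
y | x | v | Expression 1 | Expression 2
---------------------------------------
0 | 0 | 0 | 1 | 1
0 | 0 | 1 | 0 | 0
0 | 1 | 0 | 0 | 0
0 | 1 | 1 | 1 | 1
1 | 0 | 0 | 0 | 0
1 | 0 | 1 | 1 | 1
1 | 1 | 0 | 1 | 1
1 | 1 | 1 | 0 | 0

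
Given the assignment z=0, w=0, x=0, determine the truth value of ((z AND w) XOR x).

Substituting: ((0 AND 0) XOR 0)
= 0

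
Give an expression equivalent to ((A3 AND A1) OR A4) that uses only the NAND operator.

((((A3 NAND A1) NAND (A3 NAND A1)) NAND ((A3 NAND A1) NAND (A3 NAND A1))) NAND (A4 NAND A4))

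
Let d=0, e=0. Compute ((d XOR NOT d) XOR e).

Substituting: ((0 XOR NOT 0) XOR 0)
= 1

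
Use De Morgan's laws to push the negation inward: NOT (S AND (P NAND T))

NOT S OR NOT (P NAND T)
De Morgan's: NOT(AND of terms) = OR of negations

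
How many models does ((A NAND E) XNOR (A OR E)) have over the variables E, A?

Satisfying assignments: (0,1), (1,0)
Count: 2 out of 4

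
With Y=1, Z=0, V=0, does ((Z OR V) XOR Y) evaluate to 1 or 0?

Substituting: ((0 OR 0) XOR 1)
= 1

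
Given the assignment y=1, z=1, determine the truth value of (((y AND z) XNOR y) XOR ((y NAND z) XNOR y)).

Substituting: (((1 AND 1) XNOR 1) XOR ((1 NAND 1) XNOR 1))
= 1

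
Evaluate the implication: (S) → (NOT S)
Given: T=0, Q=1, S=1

Antecedent (S) = 1; consequent (NOT S) = 0.
1 → 0 = 0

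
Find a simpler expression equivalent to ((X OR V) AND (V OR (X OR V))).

By absorption (E AND (E OR v) = E):
= (X OR V)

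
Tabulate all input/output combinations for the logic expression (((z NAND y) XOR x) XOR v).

y | x | z | v | Output
----------------------
0 | 0 | 0 | 0 | 1
0 | 0 | 0 | 1 | 0
0 | 0 | 1 | 0 | 1
0 | 0 | 1 | 1 | 0
0 | 1 | 0 | 0 | 0
0 | 1 | 0 | 1 | 1
0 | 1 | 1 | 0 | 0
0 | 1 | 1 | 1 | 1
1 | 0 | 0 | 0 | 1
1 | 0 | 0 | 1 | 0
1 | 0 | 1 | 0 | 0
1 | 0 | 1 | 1 | 1
1 | 1 | 0 | 0 | 0
1 | 1 | 0 | 1 | 1
1 | 1 | 1 | 0 | 1
1 | 1 | 1 | 1 | 0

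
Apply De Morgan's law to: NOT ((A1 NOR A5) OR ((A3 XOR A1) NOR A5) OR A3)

NOT (A1 NOR A5) AND NOT ((A3 XOR A1) NOR A5) AND NOT A3
De Morgan's: NOT(OR of terms) = AND of negations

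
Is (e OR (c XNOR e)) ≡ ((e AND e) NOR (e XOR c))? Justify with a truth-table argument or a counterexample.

No. Counterexample: with e=1, c=0, Expression 1 = 1 but Expression 2 = 0.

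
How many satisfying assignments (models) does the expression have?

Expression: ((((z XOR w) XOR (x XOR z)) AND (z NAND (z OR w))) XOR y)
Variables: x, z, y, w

Satisfying assignments: (0,0,0,1), (0,0,1,0), (0,1,1,0), (0,1,1,1), (1,0,0,0), (1,0,1,1), (1,1,1,0), (1,1,1,1)
Count: 8 out of 16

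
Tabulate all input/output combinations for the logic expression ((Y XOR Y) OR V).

Y | V | Output
--------------
0 | 0 | 0
0 | 1 | 1
1 | 0 | 0
1 | 1 | 1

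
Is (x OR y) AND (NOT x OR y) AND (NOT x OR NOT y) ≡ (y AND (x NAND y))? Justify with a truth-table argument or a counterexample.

Yes, they are equivalent — the two output columns agree on all 4 assignments:
x | y | Expression 1 | Expression 2
-----------------------------------
0 | 0 | 0 | 0
0 | 1 | 1 | 1
1 | 0 | 0 | 0
1 | 1 | 0 | 0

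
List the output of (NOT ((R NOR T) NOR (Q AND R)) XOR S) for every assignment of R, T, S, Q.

R | T | S | Q | Output
----------------------
0 | 0 | 0 | 0 | 1
0 | 0 | 0 | 1 | 1
0 | 0 | 1 | 0 | 0
0 | 0 | 1 | 1 | 0
0 | 1 | 0 | 0 | 0
0 | 1 | 0 | 1 | 0
0 | 1 | 1 | 0 | 1
0 | 1 | 1 | 1 | 1
1 | 0 | 0 | 0 | 0
1 | 0 | 0 | 1 | 1
1 | 0 | 1 | 0 | 1
1 | 0 | 1 | 1 | 0
1 | 1 | 0 | 0 | 0
1 | 1 | 0 | 1 | 1
1 | 1 | 1 | 0 | 1
1 | 1 | 1 | 1 | 0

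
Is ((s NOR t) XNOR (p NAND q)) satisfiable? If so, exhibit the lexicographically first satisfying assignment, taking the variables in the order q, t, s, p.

q=0, t=0, s=0, p=0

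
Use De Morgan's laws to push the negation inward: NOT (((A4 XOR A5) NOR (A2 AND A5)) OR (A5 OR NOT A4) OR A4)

NOT ((A4 XOR A5) NOR (A2 AND A5)) AND NOT (A5 OR NOT A4) AND NOT A4
De Morgan's: NOT(OR of terms) = AND of negations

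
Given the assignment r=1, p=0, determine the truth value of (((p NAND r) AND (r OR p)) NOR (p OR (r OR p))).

Substituting: (((0 NAND 1) AND (1 OR 0)) NOR (0 OR (1 OR 0)))
= 0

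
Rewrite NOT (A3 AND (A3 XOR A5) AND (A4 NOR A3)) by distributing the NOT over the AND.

NOT A3 OR NOT (A3 XOR A5) OR NOT (A4 NOR A3)
De Morgan's: NOT(AND of terms) = OR of negations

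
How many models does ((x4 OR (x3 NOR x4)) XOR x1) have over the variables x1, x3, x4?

Satisfying assignments: (0,0,0), (0,0,1), (0,1,1), (1,1,0)
Count: 4 out of 8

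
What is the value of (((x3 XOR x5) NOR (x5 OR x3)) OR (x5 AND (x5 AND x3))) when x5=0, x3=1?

Substituting: (((1 XOR 0) NOR (0 OR 1)) OR (0 AND (0 AND 1)))
= 0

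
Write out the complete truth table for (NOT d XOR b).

d | b | Output
--------------
0 | 0 | 1
0 | 1 | 0
1 | 0 | 0
1 | 1 | 1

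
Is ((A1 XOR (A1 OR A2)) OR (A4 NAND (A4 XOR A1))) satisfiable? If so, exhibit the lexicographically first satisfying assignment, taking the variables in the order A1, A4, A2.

A1=0, A4=0, A2=0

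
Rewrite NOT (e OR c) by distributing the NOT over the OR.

NOT e AND NOT c
De Morgan's: NOT(OR of terms) = AND of negations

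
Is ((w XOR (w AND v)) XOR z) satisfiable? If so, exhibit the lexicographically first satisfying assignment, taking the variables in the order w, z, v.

w=0, z=1, v=0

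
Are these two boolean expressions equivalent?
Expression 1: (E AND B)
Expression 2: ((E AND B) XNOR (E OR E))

No. Counterexample: with E=0, B=0, Expression 1 = 0 but Expression 2 = 1.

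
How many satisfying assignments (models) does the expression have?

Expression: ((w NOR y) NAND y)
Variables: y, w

Satisfying assignments: (0,0), (0,1), (1,0), (1,1)
Count: 4 out of 4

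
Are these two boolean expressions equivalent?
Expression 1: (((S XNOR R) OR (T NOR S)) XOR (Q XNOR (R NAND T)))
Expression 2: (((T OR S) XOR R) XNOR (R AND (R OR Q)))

No. Counterexample: with Q=0, S=0, T=1, R=0, Expression 1 = 1 but Expression 2 = 0.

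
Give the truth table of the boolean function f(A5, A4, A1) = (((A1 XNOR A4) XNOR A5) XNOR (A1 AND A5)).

A5 | A4 | A1 | Output
---------------------
0 | 0 | 0 | 1
0 | 0 | 1 | 0
0 | 1 | 0 | 0
0 | 1 | 1 | 1
1 | 0 | 0 | 0
1 | 0 | 1 | 0
1 | 1 | 0 | 1
1 | 1 | 1 | 1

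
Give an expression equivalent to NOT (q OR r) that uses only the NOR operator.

(((q NOR r) NOR (q NOR r)) NOR ((q NOR r) NOR (q NOR r)))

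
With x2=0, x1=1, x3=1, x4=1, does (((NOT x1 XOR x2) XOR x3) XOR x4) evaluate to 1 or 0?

Substituting: (((NOT 1 XOR 0) XOR 1) XOR 1)
= 0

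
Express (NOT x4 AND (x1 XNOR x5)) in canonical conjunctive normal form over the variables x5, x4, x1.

(x5 OR x4 OR NOT x1) AND (x5 OR NOT x4 OR x1) AND (x5 OR NOT x4 OR NOT x1) AND (NOT x5 OR x4 OR x1) AND (NOT x5 OR NOT x4 OR x1) AND (NOT x5 OR NOT x4 OR NOT x1)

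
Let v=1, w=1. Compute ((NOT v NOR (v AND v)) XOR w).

Substituting: ((NOT 1 NOR (1 AND 1)) XOR 1)
= 1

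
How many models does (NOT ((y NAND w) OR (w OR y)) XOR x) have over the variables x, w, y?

Satisfying assignments: (1,0,0), (1,0,1), (1,1,0), (1,1,1)
Count: 4 out of 8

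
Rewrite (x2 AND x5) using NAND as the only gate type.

((x2 NAND x5) NAND (x2 NAND x5))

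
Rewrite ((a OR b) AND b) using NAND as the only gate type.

((((a NAND a) NAND (b NAND b)) NAND b) NAND (((a NAND a) NAND (b NAND b)) NAND b))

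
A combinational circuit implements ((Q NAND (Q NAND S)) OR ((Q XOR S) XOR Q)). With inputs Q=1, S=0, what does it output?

Substituting: ((1 NAND (1 NAND 0)) OR ((1 XOR 0) XOR 1))
= 0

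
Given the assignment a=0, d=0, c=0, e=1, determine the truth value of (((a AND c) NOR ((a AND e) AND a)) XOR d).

Substituting: (((0 AND 0) NOR ((0 AND 1) AND 0)) XOR 0)
= 1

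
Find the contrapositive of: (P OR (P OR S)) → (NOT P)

Contrapositive: P → NOT (P OR (P OR S))
Note: A statement and its contrapositive are logically equivalent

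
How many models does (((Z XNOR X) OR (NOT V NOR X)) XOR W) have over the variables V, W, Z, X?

Satisfying assignments: (0,0,0,0), (0,0,1,1), (0,1,0,1), (0,1,1,0), (1,0,0,0), (1,0,1,0), (1,0,1,1), (1,1,0,1)
Count: 8 out of 16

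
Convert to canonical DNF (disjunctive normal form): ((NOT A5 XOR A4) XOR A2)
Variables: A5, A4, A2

(NOT A5 AND NOT A4 AND NOT A2) OR (NOT A5 AND A4 AND A2) OR (A5 AND NOT A4 AND A2) OR (A5 AND A4 AND NOT A2)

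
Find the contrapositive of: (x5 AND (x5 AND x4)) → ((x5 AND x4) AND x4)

Contrapositive: NOT ((x5 AND x4) AND x4) → NOT (x5 AND (x5 AND x4))
Note: A statement and its contrapositive are logically equivalent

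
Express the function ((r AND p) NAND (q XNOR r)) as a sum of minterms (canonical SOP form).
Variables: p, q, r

Σm(0, 1, 2, 3, 4, 5, 6) = (NOT p AND NOT q AND NOT r) OR (NOT p AND NOT q AND r) OR (NOT p AND q AND NOT r) OR (NOT p AND q AND r) OR (p AND NOT q AND NOT r) OR (p AND NOT q AND r) OR (p AND q AND NOT r)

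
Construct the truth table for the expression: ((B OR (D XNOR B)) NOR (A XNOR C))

D | C | A | B | Output
----------------------
0 | 0 | 0 | 0 | 0
0 | 0 | 0 | 1 | 0
0 | 0 | 1 | 0 | 0
0 | 0 | 1 | 1 | 0
0 | 1 | 0 | 0 | 0
0 | 1 | 0 | 1 | 0
0 | 1 | 1 | 0 | 0
0 | 1 | 1 | 1 | 0
1 | 0 | 0 | 0 | 0
1 | 0 | 0 | 1 | 0
1 | 0 | 1 | 0 | 1
1 | 0 | 1 | 1 | 0
1 | 1 | 0 | 0 | 1
1 | 1 | 0 | 1 | 0
1 | 1 | 1 | 0 | 0
1 | 1 | 1 | 1 | 0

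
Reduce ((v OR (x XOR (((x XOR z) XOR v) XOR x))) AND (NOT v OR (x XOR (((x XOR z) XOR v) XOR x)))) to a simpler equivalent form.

By distribution ((E OR v) AND (E OR NOT v) = E) then XOR self-cancellation ((E XOR v) XOR v = E):
= ((x XOR z) XOR v)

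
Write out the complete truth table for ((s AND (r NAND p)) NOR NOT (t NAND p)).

s | p | r | t | Output
----------------------
0 | 0 | 0 | 0 | 1
0 | 0 | 0 | 1 | 1
0 | 0 | 1 | 0 | 1
0 | 0 | 1 | 1 | 1
0 | 1 | 0 | 0 | 1
0 | 1 | 0 | 1 | 0
0 | 1 | 1 | 0 | 1
0 | 1 | 1 | 1 | 0
1 | 0 | 0 | 0 | 0
1 | 0 | 0 | 1 | 0
1 | 0 | 1 | 0 | 0
1 | 0 | 1 | 1 | 0
1 | 1 | 0 | 0 | 0
1 | 1 | 0 | 1 | 0
1 | 1 | 1 | 0 | 1
1 | 1 | 1 | 1 | 0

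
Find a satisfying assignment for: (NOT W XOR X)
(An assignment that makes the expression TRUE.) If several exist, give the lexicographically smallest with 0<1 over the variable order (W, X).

W=0, X=0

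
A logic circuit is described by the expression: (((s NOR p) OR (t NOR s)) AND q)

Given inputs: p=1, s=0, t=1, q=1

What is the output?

Substituting: (((0 NOR 1) OR (1 NOR 0)) AND 1)
= 0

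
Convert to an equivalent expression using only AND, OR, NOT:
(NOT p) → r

p OR r
(Implication elimination: A → B = NOT A OR B)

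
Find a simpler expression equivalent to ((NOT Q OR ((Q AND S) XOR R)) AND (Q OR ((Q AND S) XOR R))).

By distribution ((E OR v) AND (E OR NOT v) = E):
= ((Q AND S) XOR R)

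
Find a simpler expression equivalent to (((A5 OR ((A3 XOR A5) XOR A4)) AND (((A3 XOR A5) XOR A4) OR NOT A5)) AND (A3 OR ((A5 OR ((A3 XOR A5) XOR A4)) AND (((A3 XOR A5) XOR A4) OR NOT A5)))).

By absorption (E AND (E OR v) = E) then distribution ((E OR v) AND (E OR NOT v) = E):
= ((A3 XOR A5) XOR A4)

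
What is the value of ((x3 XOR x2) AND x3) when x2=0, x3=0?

Substituting: ((0 XOR 0) AND 0)
= 0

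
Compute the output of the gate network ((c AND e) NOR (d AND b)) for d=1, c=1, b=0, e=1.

Substituting: ((1 AND 1) NOR (1 AND 0))
= 0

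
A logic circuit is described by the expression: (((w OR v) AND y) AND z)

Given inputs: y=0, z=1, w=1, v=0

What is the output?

Substituting: (((1 OR 0) AND 0) AND 1)
= 0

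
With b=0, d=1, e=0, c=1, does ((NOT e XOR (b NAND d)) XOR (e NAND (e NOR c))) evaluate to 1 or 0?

Substituting: ((NOT 0 XOR (0 NAND 1)) XOR (0 NAND (0 NOR 1)))
= 1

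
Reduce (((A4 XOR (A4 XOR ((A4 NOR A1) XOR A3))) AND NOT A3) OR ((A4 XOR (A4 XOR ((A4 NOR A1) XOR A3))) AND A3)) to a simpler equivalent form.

By distribution ((E AND v) OR (E AND NOT v) = E) then XOR self-cancellation ((E XOR v) XOR v = E):
= ((A4 NOR A1) XOR A3)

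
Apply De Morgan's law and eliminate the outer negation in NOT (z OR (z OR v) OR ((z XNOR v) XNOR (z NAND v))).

NOT z AND NOT (z OR v) AND NOT ((z XNOR v) XNOR (z NAND v))
De Morgan's: NOT(OR of terms) = AND of negations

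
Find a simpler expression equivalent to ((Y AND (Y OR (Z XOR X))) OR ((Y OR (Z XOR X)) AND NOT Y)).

By distribution ((E AND v) OR (E AND NOT v) = E):
= (Y OR (Z XOR X))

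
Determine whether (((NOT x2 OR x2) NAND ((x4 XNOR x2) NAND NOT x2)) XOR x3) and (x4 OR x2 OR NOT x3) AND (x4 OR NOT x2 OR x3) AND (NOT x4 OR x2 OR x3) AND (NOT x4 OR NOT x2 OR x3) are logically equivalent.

Yes, they are equivalent — the two output columns agree on all 8 assignments:
x4 | x2 | x3 | Expression 1 | Expression 2
------------------------------------------
0 | 0 | 0 | 1 | 1
0 | 0 | 1 | 0 | 0
0 | 1 | 0 | 0 | 0
0 | 1 | 1 | 1 | 1
1 | 0 | 0 | 0 | 0
1 | 0 | 1 | 1 | 1
1 | 1 | 0 | 0 | 0
1 | 1 | 1 | 1 | 1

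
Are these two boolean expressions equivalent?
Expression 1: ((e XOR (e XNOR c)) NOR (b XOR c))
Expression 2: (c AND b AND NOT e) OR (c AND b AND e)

Yes, they are equivalent — the two output columns agree on all 8 assignments:
c | b | e | Expression 1 | Expression 2
---------------------------------------
0 | 0 | 0 | 0 | 0
0 | 0 | 1 | 0 | 0
0 | 1 | 0 | 0 | 0
0 | 1 | 1 | 0 | 0
1 | 0 | 0 | 0 | 0
1 | 0 | 1 | 0 | 0
1 | 1 | 0 | 1 | 1
1 | 1 | 1 | 1 | 1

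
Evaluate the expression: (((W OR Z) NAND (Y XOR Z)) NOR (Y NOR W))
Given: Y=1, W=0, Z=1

Substituting: (((0 OR 1) NAND (1 XOR 1)) NOR (1 NOR 0))
= 0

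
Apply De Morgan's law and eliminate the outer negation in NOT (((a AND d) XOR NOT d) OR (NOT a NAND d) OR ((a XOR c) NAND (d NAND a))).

NOT ((a AND d) XOR NOT d) AND NOT (NOT a NAND d) AND NOT ((a XOR c) NAND (d NAND a))
De Morgan's: NOT(OR of terms) = AND of negations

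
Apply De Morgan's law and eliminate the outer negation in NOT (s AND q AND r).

NOT s OR NOT q OR NOT r
De Morgan's: NOT(AND of terms) = OR of negations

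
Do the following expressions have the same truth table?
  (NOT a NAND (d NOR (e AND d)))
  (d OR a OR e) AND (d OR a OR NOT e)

Yes, they are equivalent — the two output columns agree on all 8 assignments:
d | a | e | Expression 1 | Expression 2
---------------------------------------
0 | 0 | 0 | 0 | 0
0 | 0 | 1 | 0 | 0
0 | 1 | 0 | 1 | 1
0 | 1 | 1 | 1 | 1
1 | 0 | 0 | 1 | 1
1 | 0 | 1 | 1 | 1
1 | 1 | 0 | 1 | 1
1 | 1 | 1 | 1 | 1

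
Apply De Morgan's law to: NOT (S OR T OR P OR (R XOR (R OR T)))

NOT S AND NOT T AND NOT P AND NOT (R XOR (R OR T))
De Morgan's: NOT(OR of terms) = AND of negations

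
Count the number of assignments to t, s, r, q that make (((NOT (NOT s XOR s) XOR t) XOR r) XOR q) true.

Satisfying assignments: (0,0,0,1), (0,0,1,0), (0,1,0,1), (0,1,1,0), (1,0,0,0), (1,0,1,1), (1,1,0,0), (1,1,1,1)
Count: 8 out of 16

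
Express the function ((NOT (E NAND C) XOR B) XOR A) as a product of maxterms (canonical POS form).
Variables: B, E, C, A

ΠM(0, 2, 4, 7, 9, 11, 13, 14) = (B OR E OR C OR A) AND (B OR E OR NOT C OR A) AND (B OR NOT E OR C OR A) AND (B OR NOT E OR NOT C OR NOT A) AND (NOT B OR E OR C OR NOT A) AND (NOT B OR E OR NOT C OR NOT A) AND (NOT B OR NOT E OR C OR NOT A) AND (NOT B OR NOT E OR NOT C OR A)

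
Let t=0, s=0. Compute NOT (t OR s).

Substituting: NOT (0 OR 0)
= 1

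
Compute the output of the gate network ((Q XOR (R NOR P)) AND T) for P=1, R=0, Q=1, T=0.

Substituting: ((1 XOR (0 NOR 1)) AND 0)
= 0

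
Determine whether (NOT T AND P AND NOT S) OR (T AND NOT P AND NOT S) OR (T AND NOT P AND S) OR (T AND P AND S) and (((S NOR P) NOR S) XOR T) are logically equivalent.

Yes, they are equivalent — the two output columns agree on all 8 assignments:
T | P | S | Expression 1 | Expression 2
---------------------------------------
0 | 0 | 0 | 0 | 0
0 | 0 | 1 | 0 | 0
0 | 1 | 0 | 1 | 1
0 | 1 | 1 | 0 | 0
1 | 0 | 0 | 1 | 1
1 | 0 | 1 | 1 | 1
1 | 1 | 0 | 0 | 0
1 | 1 | 1 | 1 | 1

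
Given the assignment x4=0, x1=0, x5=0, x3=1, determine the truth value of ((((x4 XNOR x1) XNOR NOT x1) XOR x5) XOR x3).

Substituting: ((((0 XNOR 0) XNOR NOT 0) XOR 0) XOR 1)
= 0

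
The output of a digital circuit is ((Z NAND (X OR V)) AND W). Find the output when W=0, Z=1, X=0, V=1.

Substituting: ((1 NAND (0 OR 1)) AND 0)
= 0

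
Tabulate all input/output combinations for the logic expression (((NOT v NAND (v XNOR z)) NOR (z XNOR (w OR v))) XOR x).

x | z | w | v | Output
----------------------
0 | 0 | 0 | 0 | 0
0 | 0 | 0 | 1 | 0
0 | 0 | 1 | 0 | 1
0 | 0 | 1 | 1 | 0
0 | 1 | 0 | 0 | 0
0 | 1 | 0 | 1 | 0
0 | 1 | 1 | 0 | 0
0 | 1 | 1 | 1 | 0
1 | 0 | 0 | 0 | 1
1 | 0 | 0 | 1 | 1
1 | 0 | 1 | 0 | 0
1 | 0 | 1 | 1 | 1
1 | 1 | 0 | 0 | 1
1 | 1 | 0 | 1 | 1
1 | 1 | 1 | 0 | 1
1 | 1 | 1 | 1 | 1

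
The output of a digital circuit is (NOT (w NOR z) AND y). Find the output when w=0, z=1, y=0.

Substituting: (NOT (0 NOR 1) AND 0)
= 0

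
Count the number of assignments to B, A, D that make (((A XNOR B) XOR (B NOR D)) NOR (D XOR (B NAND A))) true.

Satisfying assignments: (0,1,1), (1,0,1)
Count: 2 out of 8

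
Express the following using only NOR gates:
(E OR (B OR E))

((E NOR ((B NOR E) NOR (B NOR E))) NOR (E NOR ((B NOR E) NOR (B NOR E))))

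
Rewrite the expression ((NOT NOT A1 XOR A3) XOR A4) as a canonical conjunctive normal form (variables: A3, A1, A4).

(A3 OR A1 OR A4) AND (A3 OR NOT A1 OR NOT A4) AND (NOT A3 OR A1 OR NOT A4) AND (NOT A3 OR NOT A1 OR A4)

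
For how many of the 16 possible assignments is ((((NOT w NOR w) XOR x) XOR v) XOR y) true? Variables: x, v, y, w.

Satisfying assignments: (0,0,1,0), (0,0,1,1), (0,1,0,0), (0,1,0,1), (1,0,0,0), (1,0,0,1), (1,1,1,0), (1,1,1,1)
Count: 8 out of 16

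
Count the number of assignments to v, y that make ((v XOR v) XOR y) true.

Satisfying assignments: (0,1), (1,1)
Count: 2 out of 4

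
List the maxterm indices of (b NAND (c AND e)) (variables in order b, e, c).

ΠM(7) = (NOT b OR NOT e OR NOT c)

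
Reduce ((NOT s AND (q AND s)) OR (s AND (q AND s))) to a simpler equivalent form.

By distribution ((E AND v) OR (E AND NOT v) = E):
= (q AND s)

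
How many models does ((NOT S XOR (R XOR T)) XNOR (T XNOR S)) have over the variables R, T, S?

Satisfying assignments: (0,0,0), (0,0,1), (0,1,0), (0,1,1)
Count: 4 out of 8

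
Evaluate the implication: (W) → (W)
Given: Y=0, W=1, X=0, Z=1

Antecedent (W) = 1; consequent (W) = 1.
1 → 1 = 1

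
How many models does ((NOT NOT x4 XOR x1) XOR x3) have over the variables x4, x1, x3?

Satisfying assignments: (0,0,1), (0,1,0), (1,0,0), (1,1,1)
Count: 4 out of 8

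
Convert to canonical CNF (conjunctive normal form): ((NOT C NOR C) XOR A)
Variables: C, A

(C OR A) AND (NOT C OR A)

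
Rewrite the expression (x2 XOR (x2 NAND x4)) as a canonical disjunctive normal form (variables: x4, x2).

(NOT x4 AND NOT x2) OR (x4 AND NOT x2) OR (x4 AND x2)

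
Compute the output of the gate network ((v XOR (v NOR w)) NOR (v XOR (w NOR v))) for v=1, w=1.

Substituting: ((1 XOR (1 NOR 1)) NOR (1 XOR (1 NOR 1)))
= 0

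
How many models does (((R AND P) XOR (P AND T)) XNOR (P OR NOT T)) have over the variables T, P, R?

Satisfying assignments: (0,1,1), (1,0,0), (1,0,1), (1,1,0)
Count: 4 out of 8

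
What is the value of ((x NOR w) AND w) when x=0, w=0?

Substituting: ((0 NOR 0) AND 0)
= 0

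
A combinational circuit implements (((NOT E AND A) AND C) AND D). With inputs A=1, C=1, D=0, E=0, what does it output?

Substituting: (((NOT 0 AND 1) AND 1) AND 0)
= 0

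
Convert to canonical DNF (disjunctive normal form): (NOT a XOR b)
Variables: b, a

(NOT b AND NOT a) OR (b AND a)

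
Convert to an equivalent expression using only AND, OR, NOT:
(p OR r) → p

NOT (p OR r) OR p
(Implication elimination: A → B = NOT A OR B)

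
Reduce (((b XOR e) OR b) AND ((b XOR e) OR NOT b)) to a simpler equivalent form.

By distribution ((E OR v) AND (E OR NOT v) = E):
= (b XOR e)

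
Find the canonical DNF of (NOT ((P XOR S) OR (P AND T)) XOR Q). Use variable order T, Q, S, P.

(NOT T AND NOT Q AND NOT S AND NOT P) OR (NOT T AND NOT Q AND S AND P) OR (NOT T AND Q AND NOT S AND P) OR (NOT T AND Q AND S AND NOT P) OR (T AND NOT Q AND NOT S AND NOT P) OR (T AND Q AND NOT S AND P) OR (T AND Q AND S AND NOT P) OR (T AND Q AND S AND P)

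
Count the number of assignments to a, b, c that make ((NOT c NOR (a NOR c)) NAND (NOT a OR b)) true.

Satisfying assignments: (0,0,0), (0,1,0), (1,0,0), (1,0,1), (1,1,0)
Count: 5 out of 8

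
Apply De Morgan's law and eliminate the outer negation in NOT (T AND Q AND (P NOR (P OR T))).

NOT T OR NOT Q OR NOT (P NOR (P OR T))
De Morgan's: NOT(AND of terms) = OR of negations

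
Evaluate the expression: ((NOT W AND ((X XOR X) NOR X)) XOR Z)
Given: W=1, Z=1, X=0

Substituting: ((NOT 1 AND ((0 XOR 0) NOR 0)) XOR 1)
= 1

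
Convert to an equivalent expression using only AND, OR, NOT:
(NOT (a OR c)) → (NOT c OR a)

(a OR c) OR (NOT c OR a)
(Implication elimination: A → B = NOT A OR B)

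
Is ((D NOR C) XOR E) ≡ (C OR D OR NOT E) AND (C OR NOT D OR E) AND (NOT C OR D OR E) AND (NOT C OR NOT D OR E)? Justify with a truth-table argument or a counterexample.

Yes, they are equivalent — the two output columns agree on all 8 assignments:
C | D | E | Expression 1 | Expression 2
---------------------------------------
0 | 0 | 0 | 1 | 1
0 | 0 | 1 | 0 | 0
0 | 1 | 0 | 0 | 0
0 | 1 | 1 | 1 | 1
1 | 0 | 0 | 0 | 0
1 | 0 | 1 | 1 | 1
1 | 1 | 0 | 0 | 0
1 | 1 | 1 | 1 | 1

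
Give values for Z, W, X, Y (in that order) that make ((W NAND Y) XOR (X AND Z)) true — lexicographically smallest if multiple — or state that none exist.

Z=0, W=0, X=0, Y=0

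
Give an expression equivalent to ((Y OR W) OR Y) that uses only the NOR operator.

((((Y NOR W) NOR (Y NOR W)) NOR Y) NOR (((Y NOR W) NOR (Y NOR W)) NOR Y))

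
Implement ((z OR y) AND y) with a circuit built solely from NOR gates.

((((z NOR y) NOR (z NOR y)) NOR ((z NOR y) NOR (z NOR y))) NOR (y NOR y))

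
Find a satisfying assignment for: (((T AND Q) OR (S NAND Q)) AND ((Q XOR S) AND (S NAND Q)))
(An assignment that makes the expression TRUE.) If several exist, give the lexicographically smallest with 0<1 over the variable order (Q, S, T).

Q=0, S=1, T=0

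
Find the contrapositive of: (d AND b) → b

Contrapositive: NOT b → NOT (d AND b)
Note: A statement and its contrapositive are logically equivalent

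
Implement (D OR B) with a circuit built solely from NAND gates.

((D NAND D) NAND (B NAND B))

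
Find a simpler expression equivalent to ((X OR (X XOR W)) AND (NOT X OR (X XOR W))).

By distribution ((E OR v) AND (E OR NOT v) = E):
= (X XOR W)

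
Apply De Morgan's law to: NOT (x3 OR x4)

NOT x3 AND NOT x4
De Morgan's: NOT(OR of terms) = AND of negations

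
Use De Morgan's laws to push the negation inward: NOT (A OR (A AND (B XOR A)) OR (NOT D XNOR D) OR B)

NOT A AND NOT (A AND (B XOR A)) AND NOT (NOT D XNOR D) AND NOT B
De Morgan's: NOT(OR of terms) = AND of negations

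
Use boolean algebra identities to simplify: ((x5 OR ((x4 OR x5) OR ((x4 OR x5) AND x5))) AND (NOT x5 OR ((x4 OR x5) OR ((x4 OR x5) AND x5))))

By distribution ((E OR v) AND (E OR NOT v) = E) then absorption (E OR (E AND v) = E):
= (x4 OR x5)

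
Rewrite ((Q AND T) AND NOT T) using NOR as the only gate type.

((((Q NOR Q) NOR (T NOR T)) NOR ((Q NOR Q) NOR (T NOR T))) NOR ((T NOR T) NOR (T NOR T)))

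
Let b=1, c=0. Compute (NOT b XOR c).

Substituting: (NOT 1 XOR 0)
= 0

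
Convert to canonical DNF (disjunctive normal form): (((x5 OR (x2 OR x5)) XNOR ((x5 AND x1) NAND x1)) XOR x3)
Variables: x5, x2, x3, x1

(NOT x5 AND NOT x2 AND x3 AND NOT x1) OR (NOT x5 AND NOT x2 AND x3 AND x1) OR (NOT x5 AND x2 AND NOT x3 AND NOT x1) OR (NOT x5 AND x2 AND NOT x3 AND x1) OR (x5 AND NOT x2 AND NOT x3 AND NOT x1) OR (x5 AND NOT x2 AND x3 AND x1) OR (x5 AND x2 AND NOT x3 AND NOT x1) OR (x5 AND x2 AND x3 AND x1)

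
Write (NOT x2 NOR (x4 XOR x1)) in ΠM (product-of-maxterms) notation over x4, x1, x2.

ΠM(0, 2, 3, 4, 5, 6) = (x4 OR x1 OR x2) AND (x4 OR NOT x1 OR x2) AND (x4 OR NOT x1 OR NOT x2) AND (NOT x4 OR x1 OR x2) AND (NOT x4 OR x1 OR NOT x2) AND (NOT x4 OR NOT x1 OR x2)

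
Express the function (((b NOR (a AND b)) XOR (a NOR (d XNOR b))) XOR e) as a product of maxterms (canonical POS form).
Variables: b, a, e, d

ΠM(1, 2, 6, 7, 9, 10, 12, 13) = (b OR a OR e OR NOT d) AND (b OR a OR NOT e OR d) AND (b OR NOT a OR NOT e OR d) AND (b OR NOT a OR NOT e OR NOT d) AND (NOT b OR a OR e OR NOT d) AND (NOT b OR a OR NOT e OR d) AND (NOT b OR NOT a OR e OR d) AND (NOT b OR NOT a OR e OR NOT d)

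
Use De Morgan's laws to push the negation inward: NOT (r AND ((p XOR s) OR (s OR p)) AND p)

NOT r OR NOT ((p XOR s) OR (s OR p)) OR NOT p
De Morgan's: NOT(AND of terms) = OR of negations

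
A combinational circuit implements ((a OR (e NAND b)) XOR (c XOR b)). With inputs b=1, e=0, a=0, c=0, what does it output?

Substituting: ((0 OR (0 NAND 1)) XOR (0 XOR 1))
= 0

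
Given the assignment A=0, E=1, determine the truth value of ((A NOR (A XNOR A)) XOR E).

Substituting: ((0 NOR (0 XNOR 0)) XOR 1)
= 1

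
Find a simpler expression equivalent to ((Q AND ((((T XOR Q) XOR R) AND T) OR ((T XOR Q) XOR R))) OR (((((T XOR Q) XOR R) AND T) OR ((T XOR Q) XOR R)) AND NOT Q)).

By distribution ((E AND v) OR (E AND NOT v) = E) then absorption (E OR (E AND v) = E):
= ((T XOR Q) XOR R)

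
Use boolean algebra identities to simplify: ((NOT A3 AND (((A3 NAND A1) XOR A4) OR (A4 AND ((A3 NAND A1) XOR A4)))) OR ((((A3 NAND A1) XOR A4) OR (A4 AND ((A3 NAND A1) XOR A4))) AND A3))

By distribution ((E AND v) OR (E AND NOT v) = E) then absorption (E OR (E AND v) = E):
= ((A3 NAND A1) XOR A4)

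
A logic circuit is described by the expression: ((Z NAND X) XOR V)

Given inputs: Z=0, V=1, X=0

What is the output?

Substituting: ((0 NAND 0) XOR 1)
= 0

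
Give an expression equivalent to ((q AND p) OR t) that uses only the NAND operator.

((((q NAND p) NAND (q NAND p)) NAND ((q NAND p) NAND (q NAND p))) NAND (t NAND t))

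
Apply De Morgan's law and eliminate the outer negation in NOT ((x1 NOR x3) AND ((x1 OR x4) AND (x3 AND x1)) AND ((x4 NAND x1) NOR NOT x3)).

NOT (x1 NOR x3) OR NOT ((x1 OR x4) AND (x3 AND x1)) OR NOT ((x4 NAND x1) NOR NOT x3)
De Morgan's: NOT(AND of terms) = OR of negations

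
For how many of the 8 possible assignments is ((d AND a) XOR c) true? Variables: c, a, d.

Satisfying assignments: (0,1,1), (1,0,0), (1,0,1), (1,1,0)
Count: 4 out of 8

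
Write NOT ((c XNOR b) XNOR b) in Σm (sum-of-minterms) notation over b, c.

Σm(0, 2) = (NOT b AND NOT c) OR (b AND NOT c)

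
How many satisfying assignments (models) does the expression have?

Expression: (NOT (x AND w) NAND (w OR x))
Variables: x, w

Satisfying assignments: (0,0), (1,1)
Count: 2 out of 4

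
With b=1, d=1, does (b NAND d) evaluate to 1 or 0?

Substituting: (1 NAND 1)
= 0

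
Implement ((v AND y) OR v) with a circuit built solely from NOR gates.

((((v NOR v) NOR (y NOR y)) NOR v) NOR (((v NOR v) NOR (y NOR y)) NOR v))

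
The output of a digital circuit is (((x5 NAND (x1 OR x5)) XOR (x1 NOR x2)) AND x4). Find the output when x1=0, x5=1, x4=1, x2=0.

Substituting: (((1 NAND (0 OR 1)) XOR (0 NOR 0)) AND 1)
= 1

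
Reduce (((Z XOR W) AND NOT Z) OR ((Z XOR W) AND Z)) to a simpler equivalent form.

By distribution ((E AND v) OR (E AND NOT v) = E):
= (Z XOR W)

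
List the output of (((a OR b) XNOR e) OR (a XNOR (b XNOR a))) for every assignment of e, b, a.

e | b | a | Output
------------------
0 | 0 | 0 | 1
0 | 0 | 1 | 0
0 | 1 | 0 | 1
0 | 1 | 1 | 1
1 | 0 | 0 | 0
1 | 0 | 1 | 1
1 | 1 | 0 | 1
1 | 1 | 1 | 1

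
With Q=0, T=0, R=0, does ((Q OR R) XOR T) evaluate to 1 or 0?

Substituting: ((0 OR 0) XOR 0)
= 0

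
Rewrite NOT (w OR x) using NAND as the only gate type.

(((w NAND w) NAND (x NAND x)) NAND ((w NAND w) NAND (x NAND x)))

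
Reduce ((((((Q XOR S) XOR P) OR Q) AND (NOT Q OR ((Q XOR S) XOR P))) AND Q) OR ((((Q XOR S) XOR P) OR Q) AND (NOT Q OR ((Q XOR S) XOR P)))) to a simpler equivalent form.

By absorption (E OR (E AND v) = E) then distribution ((E OR v) AND (E OR NOT v) = E):
= ((Q XOR S) XOR P)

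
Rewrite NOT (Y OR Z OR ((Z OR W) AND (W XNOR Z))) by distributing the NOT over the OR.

NOT Y AND NOT Z AND NOT ((Z OR W) AND (W XNOR Z))
De Morgan's: NOT(OR of terms) = AND of negations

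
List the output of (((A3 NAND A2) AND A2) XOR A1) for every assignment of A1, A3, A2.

A1 | A3 | A2 | Output
---------------------
0 | 0 | 0 | 0
0 | 0 | 1 | 1
0 | 1 | 0 | 0
0 | 1 | 1 | 0
1 | 0 | 0 | 1
1 | 0 | 1 | 0
1 | 1 | 0 | 1
1 | 1 | 1 | 1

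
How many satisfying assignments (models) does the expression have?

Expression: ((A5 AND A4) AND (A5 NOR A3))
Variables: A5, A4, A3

No assignment satisfies the expression.
Count: 0 out of 8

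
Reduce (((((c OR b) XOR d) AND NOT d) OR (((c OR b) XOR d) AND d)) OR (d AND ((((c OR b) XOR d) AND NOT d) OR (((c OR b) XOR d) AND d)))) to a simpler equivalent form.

By absorption (E OR (E AND v) = E) then distribution ((E AND v) OR (E AND NOT v) = E):
= ((c OR b) XOR d)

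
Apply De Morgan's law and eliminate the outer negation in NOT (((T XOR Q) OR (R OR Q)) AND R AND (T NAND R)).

NOT ((T XOR Q) OR (R OR Q)) OR NOT R OR NOT (T NAND R)
De Morgan's: NOT(AND of terms) = OR of negations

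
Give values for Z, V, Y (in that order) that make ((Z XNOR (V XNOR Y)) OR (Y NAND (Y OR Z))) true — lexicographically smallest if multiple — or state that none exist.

Z=0, V=0, Y=0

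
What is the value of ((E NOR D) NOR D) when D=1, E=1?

Substituting: ((1 NOR 1) NOR 1)
= 0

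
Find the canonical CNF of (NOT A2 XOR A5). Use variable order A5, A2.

(A5 OR NOT A2) AND (NOT A5 OR A2)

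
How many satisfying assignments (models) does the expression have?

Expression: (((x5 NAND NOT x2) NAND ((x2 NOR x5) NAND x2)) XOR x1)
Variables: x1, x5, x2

Satisfying assignments: (0,1,0), (1,0,0), (1,0,1), (1,1,1)
Count: 4 out of 8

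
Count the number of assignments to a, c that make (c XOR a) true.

Satisfying assignments: (0,1), (1,0)
Count: 2 out of 4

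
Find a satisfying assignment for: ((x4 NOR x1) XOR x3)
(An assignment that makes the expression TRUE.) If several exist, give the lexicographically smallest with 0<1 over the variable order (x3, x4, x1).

x3=0, x4=0, x1=0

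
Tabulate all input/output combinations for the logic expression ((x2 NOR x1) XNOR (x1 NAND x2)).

x1 | x2 | Output
----------------
0 | 0 | 1
0 | 1 | 0
1 | 0 | 0
1 | 1 | 1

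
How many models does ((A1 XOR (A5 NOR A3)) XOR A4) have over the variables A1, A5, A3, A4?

Satisfying assignments: (0,0,0,0), (0,0,1,1), (0,1,0,1), (0,1,1,1), (1,0,0,1), (1,0,1,0), (1,1,0,0), (1,1,1,0)
Count: 8 out of 16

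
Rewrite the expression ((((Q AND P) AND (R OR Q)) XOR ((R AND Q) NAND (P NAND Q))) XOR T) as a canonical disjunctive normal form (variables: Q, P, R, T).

(NOT Q AND NOT P AND NOT R AND NOT T) OR (NOT Q AND NOT P AND R AND NOT T) OR (NOT Q AND P AND NOT R AND NOT T) OR (NOT Q AND P AND R AND NOT T) OR (Q AND NOT P AND NOT R AND NOT T) OR (Q AND NOT P AND R AND T) OR (Q AND P AND NOT R AND T) OR (Q AND P AND R AND T)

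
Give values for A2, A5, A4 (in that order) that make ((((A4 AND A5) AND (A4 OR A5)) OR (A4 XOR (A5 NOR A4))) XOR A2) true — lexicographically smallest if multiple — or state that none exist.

A2=0, A5=0, A4=0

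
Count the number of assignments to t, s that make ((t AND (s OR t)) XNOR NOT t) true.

No assignment satisfies the expression.
Count: 0 out of 4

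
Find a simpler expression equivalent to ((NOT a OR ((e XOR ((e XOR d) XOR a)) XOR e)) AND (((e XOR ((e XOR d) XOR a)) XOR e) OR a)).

By distribution ((E OR v) AND (E OR NOT v) = E) then XOR self-cancellation ((E XOR v) XOR v = E):
= ((e XOR d) XOR a)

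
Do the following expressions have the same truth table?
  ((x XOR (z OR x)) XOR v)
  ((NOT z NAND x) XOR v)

No. Counterexample: with v=0, x=0, z=0, Expression 1 = 0 but Expression 2 = 1.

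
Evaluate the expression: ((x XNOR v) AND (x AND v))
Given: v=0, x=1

Substituting: ((1 XNOR 0) AND (1 AND 0))
= 0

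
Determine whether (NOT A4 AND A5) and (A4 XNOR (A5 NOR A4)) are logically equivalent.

Yes, they are equivalent — the two output columns agree on all 4 assignments:
A4 | A5 | Expression 1 | Expression 2
-------------------------------------
0 | 0 | 0 | 0
0 | 1 | 1 | 1
1 | 0 | 0 | 0
1 | 1 | 0 | 0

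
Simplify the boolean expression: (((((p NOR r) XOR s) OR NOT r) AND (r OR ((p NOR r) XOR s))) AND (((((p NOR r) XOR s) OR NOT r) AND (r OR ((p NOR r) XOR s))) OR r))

By absorption (E AND (E OR v) = E) then distribution ((E OR v) AND (E OR NOT v) = E):
= ((p NOR r) XOR s)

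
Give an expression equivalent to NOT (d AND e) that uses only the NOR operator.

(((d NOR d) NOR (e NOR e)) NOR ((d NOR d) NOR (e NOR e)))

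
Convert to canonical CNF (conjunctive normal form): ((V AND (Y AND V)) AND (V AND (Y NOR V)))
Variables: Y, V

(Y OR V) AND (Y OR NOT V) AND (NOT Y OR V) AND (NOT Y OR NOT V)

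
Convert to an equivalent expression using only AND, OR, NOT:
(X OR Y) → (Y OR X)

NOT (X OR Y) OR (Y OR X)
(Implication elimination: A → B = NOT A OR B)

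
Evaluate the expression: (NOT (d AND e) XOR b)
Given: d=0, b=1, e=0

Substituting: (NOT (0 AND 0) XOR 1)
= 0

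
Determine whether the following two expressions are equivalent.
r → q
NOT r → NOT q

No, Inverse is not equivalent to original (counterexample: r=0, q=1)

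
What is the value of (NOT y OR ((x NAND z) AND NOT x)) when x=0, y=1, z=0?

Substituting: (NOT 1 OR ((0 NAND 0) AND NOT 0))
= 1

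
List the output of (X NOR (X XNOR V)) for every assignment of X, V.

X | V | Output
--------------
0 | 0 | 0
0 | 1 | 1
1 | 0 | 0
1 | 1 | 0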